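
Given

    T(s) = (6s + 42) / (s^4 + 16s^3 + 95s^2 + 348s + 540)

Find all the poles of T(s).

The poles are the roots of the denominator s^4 + 16s^3 + 95s^2 + 348s + 540 = 0.
Trying s = -9: the polynomial evaluates to 0, so (s + 9) is a factor.
Dividing out leaves s^3 + 7s^2 + 32s + 60 = 0.
This factors further as (s^2 + 4s + 20)(s + 3) = 0.

s = -2 ± 4j, -9, -3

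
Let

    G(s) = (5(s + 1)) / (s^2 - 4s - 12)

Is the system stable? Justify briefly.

unstable

The denominator s^2 - 4s - 12 factors as (s + 2)(s - 6), giving poles at s = -2, 6.
Since the pole(s) at s = 6 lie in the right half-plane, the system is unstable.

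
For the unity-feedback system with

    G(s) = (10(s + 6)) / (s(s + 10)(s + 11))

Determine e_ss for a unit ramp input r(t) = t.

e_ss = 1.833

G(s) has one pole at the origin.
This is a Type 1 system. Kv = lim_{s→0} s·G(s) = 60/110 = 6/11.
e_ss = 1/Kv = 1/(6/11) = 11/6 ≈ 1.833.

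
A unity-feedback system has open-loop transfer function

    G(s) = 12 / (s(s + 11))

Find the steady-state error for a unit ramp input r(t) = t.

G(s) has one pole at the origin.
This is a Type 1 system. Kv = lim_{s→0} s·G(s) = 12/11.
e_ss = 1/Kv = 1/(12/11) = 11/12 ≈ 0.9167.

e_ss = 0.9167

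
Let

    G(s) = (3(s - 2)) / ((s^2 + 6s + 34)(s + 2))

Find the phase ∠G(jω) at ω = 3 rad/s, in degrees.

∠G(j3) ≈ 31.63°

At s = j3: numerator = -6 + j9, denominator = -4 + j111.
∠G = ∠num − ∠den = 123.69° − (92.064°) = 31.63°.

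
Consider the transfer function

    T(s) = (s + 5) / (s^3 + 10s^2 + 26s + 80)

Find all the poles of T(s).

The poles are the roots of the denominator s^3 + 10s^2 + 26s + 80 = 0.
Trying s = -8: the polynomial evaluates to 0, so (s + 8) is a factor.
Dividing out leaves s^2 + 2s + 10 = 0.
The quadratic formula then gives s = -1 ± 3j.

s = -1 ± 3j, -8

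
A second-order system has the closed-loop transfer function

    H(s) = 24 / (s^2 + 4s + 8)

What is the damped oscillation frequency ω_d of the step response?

ω_d = 2 rad/s

Comparing s^2 + 4s + 8 to s^2 + 2ζωₙs + ωₙ²: ωₙ = √8 ≈ 2.828 rad/s and ζ = 4/(2·√8) ≈ 0.7071.
ζωₙ = 4/2 = 2, so ω_d = ωₙ√(1−ζ²) = √(ωₙ² − (ζωₙ)²) = √(8 − 2²) = √4 = 2 rad/s.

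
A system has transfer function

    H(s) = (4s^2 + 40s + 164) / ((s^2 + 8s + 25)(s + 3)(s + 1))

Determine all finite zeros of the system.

s = -5 ± 4j

Set the numerator to zero: 4s^2 + 40s + 164 = 0, i.e. 4·(s^2 + 10s + 41) = 0.
Factoring: (s^2 + 10s + 41) = 0.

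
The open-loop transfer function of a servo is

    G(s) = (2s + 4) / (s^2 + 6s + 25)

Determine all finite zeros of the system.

Set the numerator to zero: 2s + 4 = 0, i.e. 2·(s + 2) = 0.
So s = -2.

s = -2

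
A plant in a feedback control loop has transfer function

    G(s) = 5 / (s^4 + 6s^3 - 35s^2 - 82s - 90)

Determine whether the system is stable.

The denominator s^4 + 6s^3 - 35s^2 - 82s - 90 factors as (s - 5)(s + 9)(s^2 + 2s + 2), giving poles at s = 5, -9, -1 ± j.
Since the pole(s) at s = 5 lie in the right half-plane, the system is unstable.

unstable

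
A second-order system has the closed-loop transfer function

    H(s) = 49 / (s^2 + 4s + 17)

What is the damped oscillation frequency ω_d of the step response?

ω_d ≈ 3.606 rad/s

Comparing s^2 + 4s + 17 to s^2 + 2ζωₙs + ωₙ²: ωₙ = √17 ≈ 4.123 rad/s and ζ = 4/(2·√17) ≈ 0.4851.
ζωₙ = 4/2 = 2, so ω_d = ωₙ√(1−ζ²) = √(ωₙ² − (ζωₙ)²) = √(17 − 2²) = √13 ≈ 3.606 rad/s.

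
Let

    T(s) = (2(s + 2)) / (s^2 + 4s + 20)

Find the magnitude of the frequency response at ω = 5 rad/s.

|T(j5)| ≈ 0.5224

Substitute s = j5: numerator = 4 + j10, denominator = -5 + j20.
|T(j5)| = |4 + j10| / |-5 + j20| = 10.770 / 20.616 ≈ 0.5224.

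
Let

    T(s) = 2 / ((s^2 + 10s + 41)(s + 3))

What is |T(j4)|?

|T(j4)| ≈ 0.008480

Substitute s = j4: numerator = 2, denominator = -85 + j220.
|T(j4)| = |2| / |-85 + j220| = 2 / 235.85 ≈ 0.008480.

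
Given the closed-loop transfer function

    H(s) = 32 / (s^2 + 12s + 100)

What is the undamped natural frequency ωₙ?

ωₙ = 10 rad/s

Compare the denominator to the standard form s^2 + 2ζωₙs + ωₙ².
ωₙ² = 100, so ωₙ = 10 rad/s.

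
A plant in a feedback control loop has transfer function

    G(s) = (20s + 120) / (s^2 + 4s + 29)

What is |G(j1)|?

Substitute s = j1: numerator = 120 + j20, denominator = 28 + j4.
|G(j1)| = |120 + j20| / |28 + j4| = 121.66 / 28.284 ≈ 4.301.

|G(j1)| ≈ 4.301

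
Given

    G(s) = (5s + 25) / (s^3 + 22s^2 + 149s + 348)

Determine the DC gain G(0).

Set s = 0: G(0) = (25) / (348) = 25/348.

G(0) = 25/348 ≈ 0.07184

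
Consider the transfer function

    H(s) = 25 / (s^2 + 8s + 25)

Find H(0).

H(0) = 1

Set s = 0: H(0) = (25) / (25) = 1.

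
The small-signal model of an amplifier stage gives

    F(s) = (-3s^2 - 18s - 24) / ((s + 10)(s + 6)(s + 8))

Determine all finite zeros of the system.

s = -4, -2

Set the numerator to zero: -3s^2 - 18s - 24 = 0, i.e. -3·(s^2 + 6s + 8) = 0.
Factoring: (s + 4)(s + 2) = 0.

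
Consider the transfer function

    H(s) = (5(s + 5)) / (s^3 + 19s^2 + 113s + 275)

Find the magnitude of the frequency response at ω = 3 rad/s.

Substitute s = j3: numerator = 25 + j15, denominator = 104 + j312.
|H(j3)| = |25 + j15| / |104 + j312| = 29.155 / 328.88 ≈ 0.08865.

|H(j3)| ≈ 0.08865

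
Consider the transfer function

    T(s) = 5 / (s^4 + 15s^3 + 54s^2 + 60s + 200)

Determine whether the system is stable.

The denominator s^4 + 15s^3 + 54s^2 + 60s + 200 factors as (s^2 + 4)(s + 10)(s + 5), giving poles at s = 2j, -2j, -10, -5.
Since the simple pole(s) at s = 2j, -2j lie on the jω-axis with none in the right half-plane, the system is marginally stable.

marginally stable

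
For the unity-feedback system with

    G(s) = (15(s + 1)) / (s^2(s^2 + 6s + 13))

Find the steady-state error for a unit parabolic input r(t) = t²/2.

G(s) has 2 poles at the origin.
This is a Type 2 system. Ka = lim_{s→0} s^2·G(s) = 15/13.
e_ss = 1/Ka = 1/(15/13) = 13/15 ≈ 0.8667.

e_ss = 0.8667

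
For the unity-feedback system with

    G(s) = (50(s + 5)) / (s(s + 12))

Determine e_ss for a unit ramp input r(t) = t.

e_ss = 0.04800

G(s) has one pole at the origin.
This is a Type 1 system. Kv = lim_{s→0} s·G(s) = 250/12 = 125/6.
e_ss = 1/Kv = 1/(125/6) = 6/125 ≈ 0.04800.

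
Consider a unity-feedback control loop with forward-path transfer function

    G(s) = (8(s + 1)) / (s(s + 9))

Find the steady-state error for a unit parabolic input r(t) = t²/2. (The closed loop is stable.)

e_ss = ∞

G(s) has one pole at the origin.
This is a Type 1 system; Ka = lim_{s→0} s^2·G(s) = 0, so the steady-state error for a parabola input is infinite.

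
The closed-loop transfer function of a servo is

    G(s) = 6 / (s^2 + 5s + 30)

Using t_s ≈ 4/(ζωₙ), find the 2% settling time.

Comparing s^2 + 5s + 30 to s^2 + 2ζωₙs + ωₙ²: ωₙ = √30 ≈ 5.477 rad/s and ζ = 5/(2·√30) ≈ 0.4564.
ζωₙ = 5/2 = 2.5, so t_s ≈ 4/(ζωₙ) = 4/2.5 = 1.600 s.

t_s ≈ 1.600 s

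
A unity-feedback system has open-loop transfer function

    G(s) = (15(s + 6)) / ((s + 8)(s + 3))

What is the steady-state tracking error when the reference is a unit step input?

e_ss = 0.2105

G(s) has no poles at the origin.
This is a Type 0 system. Kp = lim_{s→0} G(s) = 90/24 = 15/4.
e_ss = 1/(1 + Kp) = 1/(1 + 15/4) = 4/19 ≈ 0.2105.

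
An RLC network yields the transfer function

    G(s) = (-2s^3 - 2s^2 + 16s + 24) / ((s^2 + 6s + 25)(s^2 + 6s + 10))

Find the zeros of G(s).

Set the numerator to zero: -2s^3 - 2s^2 + 16s + 24 = 0, i.e. -2·(s^3 + s^2 - 8s - 12) = 0.
Factoring: (s + 2)^2(s - 3) = 0.

s = -2, -2, 3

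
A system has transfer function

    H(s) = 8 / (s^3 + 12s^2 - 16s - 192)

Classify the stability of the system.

The denominator s^3 + 12s^2 - 16s - 192 factors as (s + 4)(s + 12)(s - 4), giving poles at s = -4, -12, 4.
Since the pole(s) at s = 4 lie in the right half-plane, the system is unstable.

unstable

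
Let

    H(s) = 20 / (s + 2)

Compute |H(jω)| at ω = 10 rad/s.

Substitute s = j10: numerator = 20, denominator = 2 + j10.
|H(j10)| = |20| / |2 + j10| = 20 / 10.198 ≈ 1.961.

|H(j10)| ≈ 1.961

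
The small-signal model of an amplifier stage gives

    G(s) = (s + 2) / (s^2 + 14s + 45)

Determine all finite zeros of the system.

Set the numerator to zero: s + 2 = 0.
So s = -2.

s = -2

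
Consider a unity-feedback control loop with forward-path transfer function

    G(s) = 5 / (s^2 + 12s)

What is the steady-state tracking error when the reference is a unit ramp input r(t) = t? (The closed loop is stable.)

G(s) has one pole at the origin.
This is a Type 1 system. Kv = lim_{s→0} s·G(s) = 5/12.
e_ss = 1/Kv = 1/(5/12) = 12/5 ≈ 2.400.

e_ss = 2.400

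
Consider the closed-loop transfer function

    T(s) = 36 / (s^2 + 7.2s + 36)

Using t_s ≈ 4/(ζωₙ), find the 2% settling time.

t_s ≈ 1.111 s

Comparing s^2 + 7.2s + 36 to s^2 + 2ζωₙs + ωₙ²: ωₙ = 6 rad/s and ζ = 7.2/(2·6) = 0.6.
ζωₙ = 7.2/2 = 3.6, so t_s ≈ 4/(ζωₙ) = 4/3.6 ≈ 1.111 s.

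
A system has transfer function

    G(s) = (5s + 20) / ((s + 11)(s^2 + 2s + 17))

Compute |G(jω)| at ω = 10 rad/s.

Substitute s = j10: numerator = 20 + j50, denominator = -1113 - j610.
|G(j10)| = |20 + j50| / |-1113 - j610| = 53.852 / 1269.2 ≈ 0.04243.

|G(j10)| ≈ 0.04243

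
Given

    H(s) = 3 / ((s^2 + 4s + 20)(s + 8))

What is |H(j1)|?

|H(j1)| ≈ 0.01916

Substitute s = j1: numerator = 3, denominator = 148 + j51.
|H(j1)| = |3| / |148 + j51| = 3 / 156.54 ≈ 0.01916.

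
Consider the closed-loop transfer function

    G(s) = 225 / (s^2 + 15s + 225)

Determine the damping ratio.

Compare the denominator to the standard form s^2 + 2ζωₙs + ωₙ².
ωₙ² = 225, so ωₙ = 15 rad/s.
2ζωₙ = 15, so ζ = 15/(2·15) = 0.5.

ζ = 0.5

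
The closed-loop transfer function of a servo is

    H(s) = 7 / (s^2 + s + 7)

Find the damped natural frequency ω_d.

Comparing s^2 + s + 7 to s^2 + 2ζωₙs + ωₙ²: ωₙ = √7 ≈ 2.646 rad/s and ζ = 1/(2·√7) ≈ 0.1890.
ζωₙ = 1/2 = 0.5, so ω_d = ωₙ√(1−ζ²) = √(ωₙ² − (ζωₙ)²) = √(7 − 0.5²) = √6.75 ≈ 2.598 rad/s.

ω_d ≈ 2.598 rad/s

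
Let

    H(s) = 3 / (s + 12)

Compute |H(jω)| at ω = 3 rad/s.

Substitute s = j3: numerator = 3, denominator = 12 + j3.
|H(j3)| = |3| / |12 + j3| = 3 / 12.369 ≈ 0.2425.

|H(j3)| ≈ 0.2425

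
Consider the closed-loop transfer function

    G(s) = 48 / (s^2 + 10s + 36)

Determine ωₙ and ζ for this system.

ωₙ = 6 rad/s, ζ ≈ 0.8333

Compare the denominator to the standard form s^2 + 2ζωₙs + ωₙ².
ωₙ² = 36, so ωₙ = 6 rad/s.
2ζωₙ = 10, so ζ = 10/(2·6) ≈ 0.8333.
With ζ = 0.8333 the response is underdamped.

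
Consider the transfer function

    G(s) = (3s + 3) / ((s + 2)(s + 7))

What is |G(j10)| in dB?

Substitute s = j10: numerator = 3 + j30, denominator = -86 + j90.
|G(j10)| = |3 + j30| / |-86 + j90| = 30.150 / 124.48 ≈ 0.2422.
In decibels: 20·log₁₀(0.2422) ≈ -12.3 dB.

|G(j10)|_dB ≈ -12.3 dB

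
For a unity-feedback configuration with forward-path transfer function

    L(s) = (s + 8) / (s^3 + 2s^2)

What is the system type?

Factor s from the denominator: s^3 + 2s^2 = s^2·(s + 2).
There are 2 poles at the origin, so the system is Type 2.

Type 2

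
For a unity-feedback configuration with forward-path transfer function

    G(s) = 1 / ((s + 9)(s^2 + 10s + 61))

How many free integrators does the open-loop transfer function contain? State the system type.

The denominator has no factor of s at the origin — no free integrator — so this is a Type 0 system.

Type 0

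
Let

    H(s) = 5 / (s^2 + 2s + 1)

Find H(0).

H(0) = 5

Set s = 0: H(0) = (5) / (1) = 5.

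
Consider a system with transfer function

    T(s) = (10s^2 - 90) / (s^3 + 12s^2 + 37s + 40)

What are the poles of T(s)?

s = -8, -2 + j, -2 - j

The poles are the roots of the denominator s^3 + 12s^2 + 37s + 40 = 0.
Trying s = -8: the polynomial evaluates to 0, so (s + 8) is a factor.
Dividing out leaves s^2 + 4s + 5 = 0.
The quadratic formula then gives s = -2 ± 1j.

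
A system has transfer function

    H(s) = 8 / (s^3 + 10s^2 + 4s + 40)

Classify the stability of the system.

The denominator s^3 + 10s^2 + 4s + 40 factors as (s^2 + 4)(s + 10), giving poles at s = ±2j, -10.
Since the simple pole(s) at s = ±2j lie on the jω-axis with none in the right half-plane, the system is marginally stable.

marginally stable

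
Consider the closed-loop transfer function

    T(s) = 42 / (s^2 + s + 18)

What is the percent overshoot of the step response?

%OS ≈ 68.9%

Comparing s^2 + s + 18 to s^2 + 2ζωₙs + ωₙ²: ωₙ = √18 ≈ 4.243 rad/s and ζ = 1/(2·√18) ≈ 0.1179.
%OS = 100·exp(−πζ/√(1−ζ²)) = 100·exp(−π·0.1179/√(1−0.1179²)) ≈ 68.9%.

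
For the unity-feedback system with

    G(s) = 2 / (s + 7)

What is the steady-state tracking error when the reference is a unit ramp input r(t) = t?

G(s) has no poles at the origin.
This is a Type 0 system; Kv = lim_{s→0} s·G(s) = 0, so the steady-state error for a ramp input is infinite.

e_ss = ∞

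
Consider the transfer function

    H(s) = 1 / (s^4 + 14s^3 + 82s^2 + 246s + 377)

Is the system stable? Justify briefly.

stable

The denominator s^4 + 14s^3 + 82s^2 + 246s + 377 factors as (s^2 + 4s + 13)(s^2 + 10s + 29), giving poles at s = -2 + 3j, -2 - 3j, -5 + 2j, -5 - 2j.
Since all poles lie strictly in the left half-plane, the system is stable.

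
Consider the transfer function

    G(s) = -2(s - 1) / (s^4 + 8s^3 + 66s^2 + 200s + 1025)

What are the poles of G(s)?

s = ±5j, -4 ± 5j

The poles are the roots of the denominator s^4 + 8s^3 + 66s^2 + 200s + 1025 = 0.
No real roots exist; factor into two real quadratics: (s^2 + 25)(s^2 + 8s + 41) = 0.
Each quadratic gives a conjugate pair via the quadratic formula.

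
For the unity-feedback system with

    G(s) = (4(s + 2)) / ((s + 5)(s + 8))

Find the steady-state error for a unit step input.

e_ss = 0.8333

G(s) has no poles at the origin.
This is a Type 0 system. Kp = lim_{s→0} G(s) = 8/40 = 1/5.
e_ss = 1/(1 + Kp) = 1/(1 + 1/5) = 5/6 ≈ 0.8333.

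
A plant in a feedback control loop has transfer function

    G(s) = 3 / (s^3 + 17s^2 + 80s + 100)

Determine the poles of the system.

The poles are the roots of the denominator s^3 + 17s^2 + 80s + 100 = 0.
Trying s = -2: the polynomial evaluates to 0, so (s + 2) is a factor.
Dividing out leaves s^2 + 15s + 50 = 0.
Factoring the quadratic: (s + 10)(s + 5) = 0.

s = -2, -10, -5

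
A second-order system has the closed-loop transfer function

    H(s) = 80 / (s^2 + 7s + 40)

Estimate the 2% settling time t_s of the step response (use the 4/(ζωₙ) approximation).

Comparing s^2 + 7s + 40 to s^2 + 2ζωₙs + ωₙ²: ωₙ = √40 ≈ 6.325 rad/s and ζ = 7/(2·√40) ≈ 0.5534.
ζωₙ = 7/2 = 3.5, so t_s ≈ 4/(ζωₙ) = 4/3.5 ≈ 1.143 s.

t_s ≈ 1.143 s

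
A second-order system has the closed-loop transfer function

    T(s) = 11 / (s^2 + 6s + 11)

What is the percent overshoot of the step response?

%OS ≈ 0.128%

Comparing s^2 + 6s + 11 to s^2 + 2ζωₙs + ωₙ²: ωₙ = √11 ≈ 3.317 rad/s and ζ = 6/(2·√11) ≈ 0.9045.
%OS = 100·exp(−πζ/√(1−ζ²)) = 100·exp(−π·0.9045/√(1−0.9045²)) ≈ 0.128%.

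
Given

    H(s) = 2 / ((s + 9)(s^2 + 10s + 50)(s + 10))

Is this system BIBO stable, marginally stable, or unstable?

The poles can be read from the denominator factors: s = -9, -5 ± 5j, -10.
Since all poles lie strictly in the left half-plane, the system is stable.

stable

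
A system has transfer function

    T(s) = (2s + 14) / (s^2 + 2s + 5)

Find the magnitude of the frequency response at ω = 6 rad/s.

Substitute s = j6: numerator = 14 + j12, denominator = -31 + j12.
|T(j6)| = |14 + j12| / |-31 + j12| = 18.439 / 33.242 ≈ 0.5547.

|T(j6)| ≈ 0.5547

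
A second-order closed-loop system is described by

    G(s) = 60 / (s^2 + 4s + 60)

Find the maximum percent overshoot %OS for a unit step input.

%OS ≈ 43.2%

Comparing s^2 + 4s + 60 to s^2 + 2ζωₙs + ωₙ²: ωₙ = √60 ≈ 7.746 rad/s and ζ = 4/(2·√60) ≈ 0.2582.
%OS = 100·exp(−πζ/√(1−ζ²)) = 100·exp(−π·0.2582/√(1−0.2582²)) ≈ 43.2%.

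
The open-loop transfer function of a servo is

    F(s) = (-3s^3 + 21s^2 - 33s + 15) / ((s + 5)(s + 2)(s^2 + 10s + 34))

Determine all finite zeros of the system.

Set the numerator to zero: -3s^3 + 21s^2 - 33s + 15 = 0, i.e. -3·(s^3 - 7s^2 + 11s - 5) = 0.
Factoring: (s - 1)^2(s - 5) = 0.

s = 1, 1, 5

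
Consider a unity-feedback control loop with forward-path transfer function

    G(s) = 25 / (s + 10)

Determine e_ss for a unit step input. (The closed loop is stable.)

e_ss = 0.2857

G(s) has no poles at the origin.
This is a Type 0 system. Kp = lim_{s→0} G(s) = 25/10 = 5/2.
e_ss = 1/(1 + Kp) = 1/(1 + 5/2) = 2/7 ≈ 0.2857.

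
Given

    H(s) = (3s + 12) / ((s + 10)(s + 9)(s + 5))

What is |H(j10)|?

Substitute s = j10: numerator = 12 + j30, denominator = -1950 + j850.
|H(j10)| = |12 + j30| / |-1950 + j850| = 32.311 / 2127.2 ≈ 0.01519.

|H(j10)| ≈ 0.01519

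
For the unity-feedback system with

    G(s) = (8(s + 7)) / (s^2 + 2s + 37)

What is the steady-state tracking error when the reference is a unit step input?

e_ss = 0.3978

G(s) has no poles at the origin.
This is a Type 0 system. Kp = lim_{s→0} G(s) = 56/37.
e_ss = 1/(1 + Kp) = 1/(1 + 56/37) = 37/93 ≈ 0.3978.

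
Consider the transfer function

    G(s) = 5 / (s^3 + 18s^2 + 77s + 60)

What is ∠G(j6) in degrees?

At s = j6: numerator = 5, denominator = -588 + j246.
∠G = ∠num − ∠den = 0° − (157.30°) = -157.3°.

∠G(j6) ≈ -157.3°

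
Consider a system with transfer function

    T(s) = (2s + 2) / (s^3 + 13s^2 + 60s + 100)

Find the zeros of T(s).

Set the numerator to zero: 2s + 2 = 0, i.e. 2·(s + 1) = 0.
So s = -1.

s = -1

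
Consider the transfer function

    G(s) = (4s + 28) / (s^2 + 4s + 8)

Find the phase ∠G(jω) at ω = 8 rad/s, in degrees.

At s = j8: numerator = 28 + j32, denominator = -56 + j32.
∠G = ∠num − ∠den = 48.814° − (150.26°) = -101.4°.

∠G(j8) ≈ -101.4°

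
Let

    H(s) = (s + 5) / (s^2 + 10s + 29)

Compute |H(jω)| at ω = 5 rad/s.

|H(j5)| ≈ 0.1410

Substitute s = j5: numerator = 5 + j5, denominator = 4 + j50.
|H(j5)| = |5 + j5| / |4 + j50| = 7.0711 / 50.160 ≈ 0.1410.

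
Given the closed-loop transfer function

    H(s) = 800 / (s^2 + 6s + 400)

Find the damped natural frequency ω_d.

Comparing s^2 + 6s + 400 to s^2 + 2ζωₙs + ωₙ²: ωₙ = 20 rad/s and ζ = 6/(2·20) = 0.15.
ζωₙ = 6/2 = 3, so ω_d = ωₙ√(1−ζ²) = √(ωₙ² − (ζωₙ)²) = √(400 − 3²) = √391 ≈ 19.77 rad/s.

ω_d ≈ 19.77 rad/s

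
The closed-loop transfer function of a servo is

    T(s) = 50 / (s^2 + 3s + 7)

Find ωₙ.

ωₙ ≈ 2.646 rad/s

Compare the denominator to the standard form s^2 + 2ζωₙs + ωₙ².
ωₙ² = 7, so ωₙ = √7 ≈ 2.646 rad/s.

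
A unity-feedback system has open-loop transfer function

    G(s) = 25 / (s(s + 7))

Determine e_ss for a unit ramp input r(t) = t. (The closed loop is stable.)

G(s) has one pole at the origin.
This is a Type 1 system. Kv = lim_{s→0} s·G(s) = 25/7.
e_ss = 1/Kv = 1/(25/7) = 7/25 ≈ 0.2800.

e_ss = 0.2800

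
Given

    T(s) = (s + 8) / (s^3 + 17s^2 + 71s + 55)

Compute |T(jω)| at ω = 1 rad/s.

Substitute s = j1: numerator = 8 + j1, denominator = 38 + j70.
|T(j1)| = |8 + j1| / |38 + j70| = 8.0623 / 79.649 ≈ 0.1012.

|T(j1)| ≈ 0.1012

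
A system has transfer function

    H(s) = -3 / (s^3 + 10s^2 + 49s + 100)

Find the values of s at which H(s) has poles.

The poles are the roots of the denominator s^3 + 10s^2 + 49s + 100 = 0.
Trying s = -4: the polynomial evaluates to 0, so (s + 4) is a factor.
Dividing out leaves s^2 + 6s + 25 = 0.
The quadratic formula then gives s = -3 ± 4j.

s = -4, -3 ± 4j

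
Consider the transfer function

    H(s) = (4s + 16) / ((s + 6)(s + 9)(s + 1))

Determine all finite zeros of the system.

s = -4

Set the numerator to zero: 4s + 16 = 0, i.e. 4·(s + 4) = 0.
So s = -4.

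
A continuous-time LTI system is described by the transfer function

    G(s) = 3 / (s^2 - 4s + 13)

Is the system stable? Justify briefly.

unstable

The denominator s^2 - 4s + 13 factors as (s^2 - 4s + 13), giving poles at s = 2 ± 3j.
Since the pole(s) at s = 2 + 3j, 2 - 3j lie in the right half-plane, the system is unstable.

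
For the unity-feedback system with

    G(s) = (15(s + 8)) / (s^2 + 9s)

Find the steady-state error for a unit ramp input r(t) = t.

G(s) has one pole at the origin.
This is a Type 1 system. Kv = lim_{s→0} s·G(s) = 120/9 = 40/3.
e_ss = 1/Kv = 1/(40/3) = 3/40 ≈ 0.07500.

e_ss = 0.07500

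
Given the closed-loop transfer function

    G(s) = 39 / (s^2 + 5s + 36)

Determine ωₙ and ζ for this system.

ωₙ = 6 rad/s, ζ ≈ 0.4167

Compare the denominator to the standard form s^2 + 2ζωₙs + ωₙ².
ωₙ² = 36, so ωₙ = 6 rad/s.
2ζωₙ = 5, so ζ = 5/(2·6) ≈ 0.4167.
With ζ = 0.4167 the response is underdamped.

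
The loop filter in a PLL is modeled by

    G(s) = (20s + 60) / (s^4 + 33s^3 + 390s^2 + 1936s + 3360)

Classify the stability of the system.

stable

The denominator s^4 + 33s^3 + 390s^2 + 1936s + 3360 factors as (s + 7)(s + 12)(s + 10)(s + 4), giving poles at s = -7, -12, -10, -4.
Since all poles lie strictly in the left half-plane, the system is stable.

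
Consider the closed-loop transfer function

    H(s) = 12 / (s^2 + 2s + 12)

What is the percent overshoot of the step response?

Comparing s^2 + 2s + 12 to s^2 + 2ζωₙs + ωₙ²: ωₙ = √12 ≈ 3.464 rad/s and ζ = 2/(2·√12) ≈ 0.2887.
%OS = 100·exp(−πζ/√(1−ζ²)) = 100·exp(−π·0.2887/√(1−0.2887²)) ≈ 38.8%.

%OS ≈ 38.8%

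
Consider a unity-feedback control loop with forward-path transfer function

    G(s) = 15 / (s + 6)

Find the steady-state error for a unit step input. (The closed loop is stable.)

e_ss = 0.2857

G(s) has no poles at the origin.
This is a Type 0 system. Kp = lim_{s→0} G(s) = 15/6 = 5/2.
e_ss = 1/(1 + Kp) = 1/(1 + 5/2) = 2/7 ≈ 0.2857.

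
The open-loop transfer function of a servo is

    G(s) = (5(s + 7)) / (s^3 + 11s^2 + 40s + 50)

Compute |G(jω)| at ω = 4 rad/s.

|G(j4)| ≈ 0.2545

Substitute s = j4: numerator = 35 + j20, denominator = -126 + j96.
|G(j4)| = |35 + j20| / |-126 + j96| = 40.311 / 158.40 ≈ 0.2545.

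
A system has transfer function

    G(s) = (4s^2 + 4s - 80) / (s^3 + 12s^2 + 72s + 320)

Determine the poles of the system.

The poles are the roots of the denominator s^3 + 12s^2 + 72s + 320 = 0.
Trying s = -8: the polynomial evaluates to 0, so (s + 8) is a factor.
Dividing out leaves s^2 + 4s + 40 = 0.
The quadratic formula then gives s = -2 ± 6j.

s = -2 ± 6j, -8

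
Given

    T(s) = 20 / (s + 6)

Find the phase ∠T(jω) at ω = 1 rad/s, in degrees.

At s = j1: numerator = 20, denominator = 6 + j1.
∠T = ∠num − ∠den = 0° − (9.4623°) = -9.462°.

∠T(j1) ≈ -9.462°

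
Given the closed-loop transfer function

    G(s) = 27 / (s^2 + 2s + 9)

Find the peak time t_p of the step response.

Comparing s^2 + 2s + 9 to s^2 + 2ζωₙs + ωₙ²: ωₙ = 3 rad/s and ζ = 2/(2·3) ≈ 0.3333.
ζωₙ = 2/2 = 1, so ω_d = ωₙ√(1−ζ²) = √(ωₙ² − (ζωₙ)²) = √(9 − 1²) = √8 ≈ 2.828 rad/s.
t_p = π/ω_d = π/2.828 ≈ 1.111 s.

t_p ≈ 1.111 s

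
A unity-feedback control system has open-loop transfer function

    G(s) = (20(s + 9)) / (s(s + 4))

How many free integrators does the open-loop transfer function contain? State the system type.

The denominator has 1 factor of s at the origin (free integrator), so this is a Type 1 system.

Type 1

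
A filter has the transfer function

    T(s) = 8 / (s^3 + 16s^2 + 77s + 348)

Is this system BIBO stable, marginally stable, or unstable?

The denominator s^3 + 16s^2 + 77s + 348 factors as (s^2 + 4s + 29)(s + 12), giving poles at s = -2 + 5j, -2 - 5j, -12.
Since all poles lie strictly in the left half-plane, the system is stable.

stable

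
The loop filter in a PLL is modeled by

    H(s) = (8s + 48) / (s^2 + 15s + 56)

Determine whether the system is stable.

stable

The denominator s^2 + 15s + 56 factors as (s + 8)(s + 7), giving poles at s = -8, -7.
Since all poles lie strictly in the left half-plane, the system is stable.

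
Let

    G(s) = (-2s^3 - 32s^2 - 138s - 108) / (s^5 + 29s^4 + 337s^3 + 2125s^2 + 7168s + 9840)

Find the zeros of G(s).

s = -6, -1, -9

Set the numerator to zero: -2s^3 - 32s^2 - 138s - 108 = 0, i.e. -2·(s^3 + 16s^2 + 69s + 54) = 0.
Factoring: (s + 6)(s + 1)(s + 9) = 0.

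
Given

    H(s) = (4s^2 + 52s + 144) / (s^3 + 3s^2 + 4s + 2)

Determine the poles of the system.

The poles are the roots of the denominator s^3 + 3s^2 + 4s + 2 = 0.
Trying s = -1: the polynomial evaluates to 0, so (s + 1) is a factor.
Dividing out leaves s^2 + 2s + 2 = 0.
The quadratic formula then gives s = -1 ± 1j.

s = -1 + j, -1 - j, -1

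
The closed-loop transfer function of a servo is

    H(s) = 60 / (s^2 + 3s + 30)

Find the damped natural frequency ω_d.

Comparing s^2 + 3s + 30 to s^2 + 2ζωₙs + ωₙ²: ωₙ = √30 ≈ 5.477 rad/s and ζ = 3/(2·√30) ≈ 0.2739.
ζωₙ = 3/2 = 1.5, so ω_d = ωₙ√(1−ζ²) = √(ωₙ² − (ζωₙ)²) = √(30 − 1.5²) = √27.75 ≈ 5.268 rad/s.

ω_d ≈ 5.268 rad/s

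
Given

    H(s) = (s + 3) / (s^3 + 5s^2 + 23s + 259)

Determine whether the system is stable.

The denominator s^3 + 5s^2 + 23s + 259 factors as (s + 7)(s^2 - 2s + 37), giving poles at s = -7, 1 + 6j, 1 - 6j.
Since the pole(s) at s = 1 + 6j, 1 - 6j lie in the right half-plane, the system is unstable.

unstable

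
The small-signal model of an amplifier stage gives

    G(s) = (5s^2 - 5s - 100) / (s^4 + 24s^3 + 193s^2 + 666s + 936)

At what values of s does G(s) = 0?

Set the numerator to zero: 5s^2 - 5s - 100 = 0, i.e. 5·(s^2 - s - 20) = 0.
Factoring: (s + 4)(s - 5) = 0.

s = -4, 5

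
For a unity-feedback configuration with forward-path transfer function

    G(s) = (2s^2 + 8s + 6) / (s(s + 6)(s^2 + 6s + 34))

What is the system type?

Type 1

The denominator has 1 factor of s at the origin (free integrator), so this is a Type 1 system.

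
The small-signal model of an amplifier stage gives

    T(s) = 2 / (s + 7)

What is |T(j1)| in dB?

Substitute s = j1: numerator = 2, denominator = 7 + j1.
|T(j1)| = |2| / |7 + j1| = 2 / 7.0711 ≈ 0.2828.
In decibels: 20·log₁₀(0.2828) ≈ -11.0 dB.

|T(j1)|_dB ≈ -11.0 dB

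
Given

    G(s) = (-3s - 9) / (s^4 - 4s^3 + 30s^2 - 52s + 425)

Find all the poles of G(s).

The poles are the roots of the denominator s^4 - 4s^3 + 30s^2 - 52s + 425 = 0.
No real roots exist; factor into two real quadratics: (s^2 - 6s + 25)(s^2 + 2s + 17) = 0.
Each quadratic gives a conjugate pair via the quadratic formula.

s = 3 + 4j, 3 - 4j, -1 + 4j, -1 - 4j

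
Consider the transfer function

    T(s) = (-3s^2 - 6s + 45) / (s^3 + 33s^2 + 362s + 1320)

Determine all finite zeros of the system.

s = -5, 3

Set the numerator to zero: -3s^2 - 6s + 45 = 0, i.e. -3·(s^2 + 2s - 15) = 0.
Factoring: (s + 5)(s - 3) = 0.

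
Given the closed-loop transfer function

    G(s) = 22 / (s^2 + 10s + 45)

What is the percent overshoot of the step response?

%OS ≈ 2.98%

Comparing s^2 + 10s + 45 to s^2 + 2ζωₙs + ωₙ²: ωₙ = √45 ≈ 6.708 rad/s and ζ = 10/(2·√45) ≈ 0.7454.
%OS = 100·exp(−πζ/√(1−ζ²)) = 100·exp(−π·0.7454/√(1−0.7454²)) ≈ 2.98%.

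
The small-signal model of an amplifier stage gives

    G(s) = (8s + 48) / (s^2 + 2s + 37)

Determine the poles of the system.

The poles are the roots of the denominator s^2 + 2s + 37 = 0.
Using the quadratic formula: s = (-2 ± √(-144))/2 = -1 ± 6j.

s = -1 ± 6j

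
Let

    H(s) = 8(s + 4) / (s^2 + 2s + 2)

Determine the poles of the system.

The poles are the roots of the denominator s^2 + 2s + 2 = 0.
Using the quadratic formula: s = (-2 ± √(-4))/2 = -1 ± 1j.

s = -1 ± j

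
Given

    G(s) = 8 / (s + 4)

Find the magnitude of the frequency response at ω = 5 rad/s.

|G(j5)| ≈ 1.249

Substitute s = j5: numerator = 8, denominator = 4 + j5.
|G(j5)| = |8| / |4 + j5| = 8 / 6.4031 ≈ 1.249.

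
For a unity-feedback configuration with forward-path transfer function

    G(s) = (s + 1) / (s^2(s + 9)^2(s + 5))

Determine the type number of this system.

The denominator has 2 factors of s at the origin (free integrators), so this is a Type 2 system.

Type 2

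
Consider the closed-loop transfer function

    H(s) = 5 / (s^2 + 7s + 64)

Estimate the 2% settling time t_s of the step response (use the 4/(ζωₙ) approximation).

Comparing s^2 + 7s + 64 to s^2 + 2ζωₙs + ωₙ²: ωₙ = 8 rad/s and ζ = 7/(2·8) = 0.4375.
ζωₙ = 7/2 = 3.5, so t_s ≈ 4/(ζωₙ) = 4/3.5 ≈ 1.143 s.

t_s ≈ 1.143 s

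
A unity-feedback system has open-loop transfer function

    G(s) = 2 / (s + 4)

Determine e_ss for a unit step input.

G(s) has no poles at the origin.
This is a Type 0 system. Kp = lim_{s→0} G(s) = 2/4 = 1/2.
e_ss = 1/(1 + Kp) = 1/(1 + 1/2) = 2/3 ≈ 0.6667.

e_ss = 0.6667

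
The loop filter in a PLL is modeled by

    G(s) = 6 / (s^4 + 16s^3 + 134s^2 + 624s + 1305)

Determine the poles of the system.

s = -5 + 2j, -5 - 2j, -3 + 6j, -3 - 6j

The poles are the roots of the denominator s^4 + 16s^3 + 134s^2 + 624s + 1305 = 0.
No real roots exist; factor into two real quadratics: (s^2 + 10s + 29)(s^2 + 6s + 45) = 0.
Each quadratic gives a conjugate pair via the quadratic formula.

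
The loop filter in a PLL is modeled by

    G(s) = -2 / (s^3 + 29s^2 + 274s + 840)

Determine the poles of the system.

s = -10, -12, -7

The poles are the roots of the denominator s^3 + 29s^2 + 274s + 840 = 0.
Trying s = -10: the polynomial evaluates to 0, so (s + 10) is a factor.
Dividing out leaves s^2 + 19s + 84 = 0.
Factoring the quadratic: (s + 12)(s + 7) = 0.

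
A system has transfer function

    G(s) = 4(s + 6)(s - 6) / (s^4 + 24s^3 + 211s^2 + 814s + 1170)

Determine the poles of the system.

s = -5 ± j, -9, -5

The poles are the roots of the denominator s^4 + 24s^3 + 211s^2 + 814s + 1170 = 0.
Trying s = -9: the polynomial evaluates to 0, so (s + 9) is a factor.
Dividing out leaves s^3 + 15s^2 + 76s + 130 = 0.
This factors further as (s^2 + 10s + 26)(s + 5) = 0.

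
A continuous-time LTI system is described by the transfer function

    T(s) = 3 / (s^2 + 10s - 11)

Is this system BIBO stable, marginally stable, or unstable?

The denominator s^2 + 10s - 11 factors as (s + 11)(s - 1), giving poles at s = -11, 1.
Since the pole(s) at s = 1 lie in the right half-plane, the system is unstable.

unstable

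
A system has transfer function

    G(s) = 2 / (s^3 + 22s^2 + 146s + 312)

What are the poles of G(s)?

s = -5 + j, -5 - j, -12

The poles are the roots of the denominator s^3 + 22s^2 + 146s + 312 = 0.
Trying s = -12: the polynomial evaluates to 0, so (s + 12) is a factor.
Dividing out leaves s^2 + 10s + 26 = 0.
The quadratic formula then gives s = -5 ± 1j.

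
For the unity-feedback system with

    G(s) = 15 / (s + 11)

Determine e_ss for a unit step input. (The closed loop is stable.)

e_ss = 0.4231

G(s) has no poles at the origin.
This is a Type 0 system. Kp = lim_{s→0} G(s) = 15/11.
e_ss = 1/(1 + Kp) = 1/(1 + 15/11) = 11/26 ≈ 0.4231.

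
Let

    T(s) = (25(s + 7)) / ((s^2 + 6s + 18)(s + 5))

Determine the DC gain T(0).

At s = 0 each factor (s + a) contributes a and each (s^2 + bs + c) contributes c.
T(0) = 25·(7) / ((18) · (5)) = 175/90 = 35/18.

T(0) = 35/18 ≈ 1.944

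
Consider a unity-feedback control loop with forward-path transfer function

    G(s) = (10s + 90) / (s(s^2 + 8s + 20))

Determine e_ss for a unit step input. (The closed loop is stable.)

e_ss = 0

G(s) has one pole at the origin.
This is a Type 1 system; for a step input the steady-state error is zero.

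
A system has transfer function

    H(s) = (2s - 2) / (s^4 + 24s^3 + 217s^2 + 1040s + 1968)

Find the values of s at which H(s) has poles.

The poles are the roots of the denominator s^4 + 24s^3 + 217s^2 + 1040s + 1968 = 0.
Trying s = -4: the polynomial evaluates to 0, so (s + 4) is a factor.
Dividing out leaves s^3 + 20s^2 + 137s + 492 = 0.
This factors further as (s^2 + 8s + 41)(s + 12) = 0.

s = -4 + 5j, -4 - 5j, -4, -12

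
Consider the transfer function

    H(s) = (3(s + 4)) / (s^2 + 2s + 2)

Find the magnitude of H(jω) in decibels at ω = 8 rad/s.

|H(j8)|_dB ≈ -7.55 dB

Substitute s = j8: numerator = 12 + j24, denominator = -62 + j16.
|H(j8)| = |12 + j24| / |-62 + j16| = 26.833 / 64.031 ≈ 0.4191.
In decibels: 20·log₁₀(0.4191) ≈ -7.55 dB.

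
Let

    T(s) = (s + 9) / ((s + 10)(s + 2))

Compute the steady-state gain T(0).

T(0) = 9/20 ≈ 0.4500

At s = 0 each factor (s + a) contributes a and each (s^2 + bs + c) contributes c.
T(0) = 1·(9) / ((10) · (2)) = 9/20 = 9/20.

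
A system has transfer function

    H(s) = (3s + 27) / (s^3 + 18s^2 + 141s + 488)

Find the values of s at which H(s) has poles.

s = -5 ± 6j, -8

The poles are the roots of the denominator s^3 + 18s^2 + 141s + 488 = 0.
Trying s = -8: the polynomial evaluates to 0, so (s + 8) is a factor.
Dividing out leaves s^2 + 10s + 61 = 0.
The quadratic formula then gives s = -5 ± 6j.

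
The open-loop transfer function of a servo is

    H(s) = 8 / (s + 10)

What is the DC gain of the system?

H(0) = 4/5 ≈ 0.8000

Set s = 0: H(0) = (8) / (10) = 4/5.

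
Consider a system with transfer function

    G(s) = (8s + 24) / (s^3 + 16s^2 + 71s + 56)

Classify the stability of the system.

The denominator s^3 + 16s^2 + 71s + 56 factors as (s + 8)(s + 7)(s + 1), giving poles at s = -8, -7, -1.
Since all poles lie strictly in the left half-plane, the system is stable.

stable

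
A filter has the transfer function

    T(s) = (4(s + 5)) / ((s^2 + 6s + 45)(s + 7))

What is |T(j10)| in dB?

Substitute s = j10: numerator = 20 + j40, denominator = -985 - j130.
|T(j10)| = |20 + j40| / |-985 - j130| = 44.721 / 993.54 ≈ 0.04501.
In decibels: 20·log₁₀(0.04501) ≈ -26.9 dB.

|T(j10)|_dB ≈ -26.9 dB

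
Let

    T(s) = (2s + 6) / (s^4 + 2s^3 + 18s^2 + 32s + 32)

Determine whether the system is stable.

marginally stable

The denominator s^4 + 2s^3 + 18s^2 + 32s + 32 factors as (s^2 + 16)(s^2 + 2s + 2), giving poles at s = 4j, -4j, -1 + j, -1 - j.
Since the simple pole(s) at s = 4j, -4j lie on the jω-axis with none in the right half-plane, the system is marginally stable.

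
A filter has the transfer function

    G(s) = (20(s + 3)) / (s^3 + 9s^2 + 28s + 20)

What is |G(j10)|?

|G(j10)| ≈ 0.1836

Substitute s = j10: numerator = 60 + j200, denominator = -880 - j720.
|G(j10)| = |60 + j200| / |-880 - j720| = 208.81 / 1137.0 ≈ 0.1836.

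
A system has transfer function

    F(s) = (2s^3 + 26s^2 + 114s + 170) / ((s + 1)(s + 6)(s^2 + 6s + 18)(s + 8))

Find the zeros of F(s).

Set the numerator to zero: 2s^3 + 26s^2 + 114s + 170 = 0, i.e. 2·(s^3 + 13s^2 + 57s + 85) = 0.
Factoring: (s^2 + 8s + 17)(s + 5) = 0.

s = -4 + j, -4 - j, -5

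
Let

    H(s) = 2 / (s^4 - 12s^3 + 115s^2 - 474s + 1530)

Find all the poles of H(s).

s = 3 + 5j, 3 - 5j, 3 + 6j, 3 - 6j

The poles are the roots of the denominator s^4 - 12s^3 + 115s^2 - 474s + 1530 = 0.
No real roots exist; factor into two real quadratics: (s^2 - 6s + 34)(s^2 - 6s + 45) = 0.
Each quadratic gives a conjugate pair via the quadratic formula.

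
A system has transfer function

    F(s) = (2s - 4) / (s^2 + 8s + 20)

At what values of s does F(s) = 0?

Set the numerator to zero: 2s - 4 = 0, i.e. 2·(s - 2) = 0.
So s = 2.

s = 2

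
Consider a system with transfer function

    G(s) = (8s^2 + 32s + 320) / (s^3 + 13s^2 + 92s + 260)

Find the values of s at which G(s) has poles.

The poles are the roots of the denominator s^3 + 13s^2 + 92s + 260 = 0.
Trying s = -5: the polynomial evaluates to 0, so (s + 5) is a factor.
Dividing out leaves s^2 + 8s + 52 = 0.
The quadratic formula then gives s = -4 ± 6j.

s = -4 + 6j, -4 - 6j, -5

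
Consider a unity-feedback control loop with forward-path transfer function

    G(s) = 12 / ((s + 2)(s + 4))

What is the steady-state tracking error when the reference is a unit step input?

G(s) has no poles at the origin.
This is a Type 0 system. Kp = lim_{s→0} G(s) = 12/8 = 3/2.
e_ss = 1/(1 + Kp) = 1/(1 + 3/2) = 2/5 ≈ 0.4000.

e_ss = 0.4000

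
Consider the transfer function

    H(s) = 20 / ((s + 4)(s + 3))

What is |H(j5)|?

|H(j5)| ≈ 0.5357

Substitute s = j5: numerator = 20, denominator = -13 + j35.
|H(j5)| = |20| / |-13 + j35| = 20 / 37.336 ≈ 0.5357.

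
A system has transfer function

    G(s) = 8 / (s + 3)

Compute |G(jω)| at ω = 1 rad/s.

Substitute s = j1: numerator = 8, denominator = 3 + j1.
|G(j1)| = |8| / |3 + j1| = 8 / 3.1623 ≈ 2.530.

|G(j1)| ≈ 2.530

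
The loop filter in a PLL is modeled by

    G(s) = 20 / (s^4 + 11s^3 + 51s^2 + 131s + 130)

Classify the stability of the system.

The denominator s^4 + 11s^3 + 51s^2 + 131s + 130 factors as (s + 5)(s^2 + 4s + 13)(s + 2), giving poles at s = -5, -2 ± 3j, -2.
Since all poles lie strictly in the left half-plane, the system is stable.

stable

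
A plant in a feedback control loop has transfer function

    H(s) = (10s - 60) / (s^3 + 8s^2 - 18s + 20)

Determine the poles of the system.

The poles are the roots of the denominator s^3 + 8s^2 - 18s + 20 = 0.
Trying s = -10: the polynomial evaluates to 0, so (s + 10) is a factor.
Dividing out leaves s^2 - 2s + 2 = 0.
The quadratic formula then gives s = 1 ± 1j.

s = 1 + j, 1 - j, -10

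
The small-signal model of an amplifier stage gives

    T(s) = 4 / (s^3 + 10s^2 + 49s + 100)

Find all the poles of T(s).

s = -3 ± 4j, -4

The poles are the roots of the denominator s^3 + 10s^2 + 49s + 100 = 0.
Trying s = -4: the polynomial evaluates to 0, so (s + 4) is a factor.
Dividing out leaves s^2 + 6s + 25 = 0.
The quadratic formula then gives s = -3 ± 4j.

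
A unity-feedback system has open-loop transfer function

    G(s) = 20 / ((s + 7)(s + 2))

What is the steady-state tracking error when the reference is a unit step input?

e_ss = 0.4118

G(s) has no poles at the origin.
This is a Type 0 system. Kp = lim_{s→0} G(s) = 20/14 = 10/7.
e_ss = 1/(1 + Kp) = 1/(1 + 10/7) = 7/17 ≈ 0.4118.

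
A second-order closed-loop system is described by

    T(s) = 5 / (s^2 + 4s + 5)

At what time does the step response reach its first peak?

Comparing s^2 + 4s + 5 to s^2 + 2ζωₙs + ωₙ²: ωₙ = √5 ≈ 2.236 rad/s and ζ = 4/(2·√5) ≈ 0.8944.
ζωₙ = 4/2 = 2, so ω_d = ωₙ√(1−ζ²) = √(ωₙ² − (ζωₙ)²) = √(5 − 2²) = √1 = 1 rad/s.
t_p = π/ω_d = π/1 ≈ 3.142 s.

t_p ≈ 3.142 s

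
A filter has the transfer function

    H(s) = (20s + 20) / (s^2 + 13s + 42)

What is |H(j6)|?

|H(j6)| ≈ 1.555

Substitute s = j6: numerator = 20 + j120, denominator = 6 + j78.
|H(j6)| = |20 + j120| / |6 + j78| = 121.66 / 78.230 ≈ 1.555.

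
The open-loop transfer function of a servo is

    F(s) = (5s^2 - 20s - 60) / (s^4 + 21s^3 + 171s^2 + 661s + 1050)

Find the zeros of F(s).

Set the numerator to zero: 5s^2 - 20s - 60 = 0, i.e. 5·(s^2 - 4s - 12) = 0.
Factoring: (s + 2)(s - 6) = 0.

s = -2, 6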